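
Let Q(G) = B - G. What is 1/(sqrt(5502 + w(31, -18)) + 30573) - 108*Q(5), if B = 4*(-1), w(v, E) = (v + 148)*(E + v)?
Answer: 908528916573/934700500 - sqrt(7829)/934700500 ≈ 972.00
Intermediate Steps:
w(v, E) = (148 + v)*(E + v)
B = -4
Q(G) = -4 - G
1/(sqrt(5502 + w(31, -18)) + 30573) - 108*Q(5) = 1/(sqrt(5502 + (31**2 + 148*(-18) + 148*31 - 18*31)) + 30573) - 108*(-4 - 1*5) = 1/(sqrt(5502 + (961 - 2664 + 4588 - 558)) + 30573) - 108*(-4 - 5) = 1/(sqrt(5502 + 2327) + 30573) - 108*(-9) = 1/(sqrt(7829) + 30573) - 1*(-972) = 1/(30573 + sqrt(7829)) + 972 = 972 + 1/(30573 + sqrt(7829))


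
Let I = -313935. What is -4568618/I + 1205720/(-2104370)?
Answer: 923554495246/66063539595 ≈ 13.980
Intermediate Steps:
-4568618/I + 1205720/(-2104370) = -4568618/(-313935) + 1205720/(-2104370) = -4568618*(-1/313935) + 1205720*(-1/2104370) = 4568618/313935 - 120572/210437 = 923554495246/66063539595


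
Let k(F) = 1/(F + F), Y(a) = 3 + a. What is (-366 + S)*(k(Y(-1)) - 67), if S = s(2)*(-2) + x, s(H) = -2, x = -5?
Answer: 97989/4 ≈ 24497.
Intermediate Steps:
k(F) = 1/(2*F)
S = -1 (S = -2*(-2) - 5 = 4 - 5 = -1)
(-366 + S)*(k(Y(-1)) - 67) = (-366 - 1)*(1/(2*(3 - 1)) - 67) = -367*((1/2)/2 - 67) = -367*((1/2)*(1/2) - 67) = -367*(1/4 - 67) = -367*(-267/4) = 97989/4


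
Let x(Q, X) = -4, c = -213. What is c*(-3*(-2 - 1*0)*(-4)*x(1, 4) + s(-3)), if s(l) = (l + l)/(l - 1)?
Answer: -41535/2 ≈ -20768.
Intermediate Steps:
s(l) = 2*l/(-1 + l) (s(l) = (2*l)/(-1 + l) = 2*l/(-1 + l))
c*(-3*(-2 - 1*0)*(-4)*x(1, 4) + s(-3)) = -213*(-3*(-2 - 1*0)*(-4)*(-4) + 2*(-3)/(-1 - 3)) = -213*(-3*(-2 + 0)*(-4)*(-4) + 2*(-3)/(-4)) = -213*(-3*(-2*(-4))*(-4) + 2*(-3)*(-1/4)) = -213*(-24*(-4) + 3/2) = -213*(-3*(-32) + 3/2) = -213*(96 + 3/2) = -213*195/2 = -41535/2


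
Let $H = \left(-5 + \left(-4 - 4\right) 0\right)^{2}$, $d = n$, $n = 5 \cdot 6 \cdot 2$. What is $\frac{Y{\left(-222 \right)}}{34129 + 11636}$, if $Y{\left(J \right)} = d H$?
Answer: $\frac{100}{3051} \approx 0.032776$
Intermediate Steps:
$n = 60$ ($n = 30 \cdot 2 = 60$)
$d = 60$
$H = 25$ ($H = \left(-5 - 0\right)^{2} = \left(-5 + 0\right)^{2} = \left(-5\right)^{2} = 25$)
$Y{\left(J \right)} = 1500$ ($Y{\left(J \right)} = 60 \cdot 25 = 1500$)
$\frac{Y{\left(-222 \right)}}{34129 + 11636} = \frac{1500}{34129 + 11636} = \frac{1500}{45765} = 1500 \cdot \frac{1}{45765} = \frac{100}{3051}$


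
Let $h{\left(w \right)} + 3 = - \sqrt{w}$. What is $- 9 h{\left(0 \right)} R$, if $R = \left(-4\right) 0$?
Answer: $0$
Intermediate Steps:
$h{\left(w \right)} = -3 - \sqrt{w}$
$R = 0$
$- 9 h{\left(0 \right)} R = - 9 \left(-3 - \sqrt{0}\right) 0 = - 9 \left(-3 - 0\right) 0 = - 9 \left(-3 + 0\right) 0 = \left(-9\right) \left(-3\right) 0 = 27 \cdot 0 = 0$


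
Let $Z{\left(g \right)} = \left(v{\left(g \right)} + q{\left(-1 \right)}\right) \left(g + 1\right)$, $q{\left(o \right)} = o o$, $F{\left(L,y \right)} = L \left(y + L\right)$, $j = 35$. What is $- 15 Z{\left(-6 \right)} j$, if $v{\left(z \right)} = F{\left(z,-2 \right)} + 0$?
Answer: $128625$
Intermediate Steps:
$F{\left(L,y \right)} = L \left(L + y\right)$
$v{\left(z \right)} = z \left(-2 + z\right)$ ($v{\left(z \right)} = z \left(z - 2\right) + 0 = z \left(-2 + z\right) + 0 = z \left(-2 + z\right)$)
$q{\left(o \right)} = o^{2}$
$Z{\left(g \right)} = \left(1 + g\right) \left(1 + g \left(-2 + g\right)\right)$ ($Z{\left(g \right)} = \left(g \left(-2 + g\right) + \left(-1\right)^{2}\right) \left(g + 1\right) = \left(g \left(-2 + g\right) + 1\right) \left(1 + g\right) = \left(1 + g \left(-2 + g\right)\right) \left(1 + g\right) = \left(1 + g\right) \left(1 + g \left(-2 + g\right)\right)$)
$- 15 Z{\left(-6 \right)} j = - 15 \left(1 + \left(-6\right)^{3} - -6 - \left(-6\right)^{2}\right) 35 = - 15 \left(1 - 216 + 6 - 36\right) 35 = \left(-15\right) \left(-245\right) 35 = 3675 \cdot 35 = 128625$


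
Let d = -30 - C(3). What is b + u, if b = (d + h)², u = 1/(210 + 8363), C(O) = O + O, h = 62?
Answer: 5795349/8573 ≈ 676.00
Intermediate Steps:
C(O) = 2*O
d = -36 (d = -30 - 2*3 = -30 - 1*6 = -30 - 6 = -36)
u = 1/8573 ≈ 0.00011665
b = 676 (b = (-36 + 62)² = 26² = 676)
b + u = 676 + 1/8573 = 5795349/8573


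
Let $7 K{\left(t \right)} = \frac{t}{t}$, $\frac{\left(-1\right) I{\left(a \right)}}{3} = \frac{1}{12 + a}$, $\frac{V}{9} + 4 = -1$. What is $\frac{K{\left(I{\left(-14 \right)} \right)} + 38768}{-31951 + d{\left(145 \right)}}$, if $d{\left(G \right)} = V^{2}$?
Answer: $- \frac{271377}{209482} \approx -1.2955$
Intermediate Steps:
$V = -45$ ($V = -36 + 9 \left(-1\right) = -36 - 9 = -45$)
$I{\left(a \right)} = - \frac{3}{12 + a}$
$d{\left(G \right)} = 2025$ ($d{\left(G \right)} = \left(-45\right)^{2} = 2025$)
$K{\left(t \right)} = \frac{1}{7}$ ($K{\left(t \right)} = \frac{t \frac{1}{t}}{7} = \frac{1}{7} \cdot 1 = \frac{1}{7}$)
$\frac{K{\left(I{\left(-14 \right)} \right)} + 38768}{-31951 + d{\left(145 \right)}} = \frac{\frac{1}{7} + 38768}{-31951 + 2025} = \frac{271377}{7 \left(-29926\right)} = \frac{271377}{7} \left(- \frac{1}{29926}\right) = - \frac{271377}{209482}$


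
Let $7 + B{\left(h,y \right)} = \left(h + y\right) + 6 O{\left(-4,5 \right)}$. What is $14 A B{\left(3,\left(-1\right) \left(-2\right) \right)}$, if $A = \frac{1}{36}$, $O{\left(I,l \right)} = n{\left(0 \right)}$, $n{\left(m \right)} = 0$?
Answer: $- \frac{7}{9} \approx -0.77778$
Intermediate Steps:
$O{\left(I,l \right)} = 0$
$A = \frac{1}{36} \approx 0.027778$
$B{\left(h,y \right)} = -7 + h + y$ ($B{\left(h,y \right)} = -7 + \left(\left(h + y\right) + 6 \cdot 0\right) = -7 + \left(\left(h + y\right) + 0\right) = -7 + \left(h + y\right) = -7 + h + y$)
$14 A B{\left(3,\left(-1\right) \left(-2\right) \right)} = 14 \cdot \frac{1}{36} \left(-7 + 3 - -2\right) = \frac{7 \left(-7 + 3 + 2\right)}{18} = \frac{7}{18} \left(-2\right) = - \frac{7}{9}$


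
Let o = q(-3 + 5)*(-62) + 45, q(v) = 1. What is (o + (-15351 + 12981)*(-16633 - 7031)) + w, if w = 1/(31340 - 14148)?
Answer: 964190334297/17192 ≈ 5.6084e+7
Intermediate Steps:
w = 1/17192 ≈ 5.8167e-5
o = -17 (o = 1*(-62) + 45 = -62 + 45 = -17)
(o + (-15351 + 12981)*(-16633 - 7031)) + w = (-17 + (-15351 + 12981)*(-16633 - 7031)) + 1/17192 = (-17 - 2370*(-23664)) + 1/17192 = (-17 + 56083680) + 1/17192 = 56083663 + 1/17192 = 964190334297/17192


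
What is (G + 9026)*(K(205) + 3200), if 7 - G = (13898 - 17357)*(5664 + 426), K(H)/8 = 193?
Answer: 99976683192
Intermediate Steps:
K(H) = 1544 (K(H) = 8*193 = 1544)
G = 21065317 (G = 7 - (13898 - 17357)*(5664 + 426) = 7 - (-3459)*6090 = 7 - 1*(-21065310) = 7 + 21065310 = 21065317)
(G + 9026)*(K(205) + 3200) = (21065317 + 9026)*(1544 + 3200) = 21074343*4744 = 99976683192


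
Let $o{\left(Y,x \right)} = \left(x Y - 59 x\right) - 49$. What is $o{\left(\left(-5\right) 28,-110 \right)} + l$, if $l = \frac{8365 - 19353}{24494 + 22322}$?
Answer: $\frac{255624317}{11704} \approx 21841.0$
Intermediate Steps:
$o{\left(Y,x \right)} = -49 - 59 x + Y x$ ($o{\left(Y,x \right)} = \left(Y x - 59 x\right) - 49 = \left(- 59 x + Y x\right) - 49 = -49 - 59 x + Y x$)
$l = - \frac{2747}{11704}$ ($l = - \frac{10988}{46816} = \left(-10988\right) \frac{1}{46816} = - \frac{2747}{11704} \approx -0.23471$)
$o{\left(\left(-5\right) 28,-110 \right)} + l = \left(-49 - -6490 + \left(-5\right) 28 \left(-110\right)\right) - \frac{2747}{11704} = \left(-49 + 6490 - -15400\right) - \frac{2747}{11704} = \left(-49 + 6490 + 15400\right) - \frac{2747}{11704} = 21841 - \frac{2747}{11704} = \frac{255624317}{11704}$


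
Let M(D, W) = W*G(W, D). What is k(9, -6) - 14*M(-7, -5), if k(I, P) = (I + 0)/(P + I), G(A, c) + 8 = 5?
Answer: -207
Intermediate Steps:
G(A, c) = -3 (G(A, c) = -8 + 5 = -3)
k(I, P) = I/(I + P)
M(D, W) = -3*W (M(D, W) = W*(-3) = -3*W)
k(9, -6) - 14*M(-7, -5) = 9/(9 - 6) - (-42)*(-5) = 9/3 - 14*15 = 9*(1/3) - 210 = 3 - 210 = -207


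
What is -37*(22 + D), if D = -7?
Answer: -555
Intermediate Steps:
-37*(22 + D) = -37*(22 - 7) = -37*15 = -555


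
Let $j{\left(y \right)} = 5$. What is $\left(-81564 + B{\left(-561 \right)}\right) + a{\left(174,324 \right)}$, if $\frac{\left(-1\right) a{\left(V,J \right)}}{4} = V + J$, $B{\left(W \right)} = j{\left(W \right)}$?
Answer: $-83551$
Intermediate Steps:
$B{\left(W \right)} = 5$
$a{\left(V,J \right)} = - 4 J - 4 V$ ($a{\left(V,J \right)} = - 4 \left(V + J\right) = - 4 \left(J + V\right) = - 4 J - 4 V$)
$\left(-81564 + B{\left(-561 \right)}\right) + a{\left(174,324 \right)} = \left(-81564 + 5\right) - 1992 = -81559 - 1992 = -83551$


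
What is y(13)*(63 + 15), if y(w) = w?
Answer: 1014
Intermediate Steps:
y(13)*(63 + 15) = 13*(63 + 15) = 13*78 = 1014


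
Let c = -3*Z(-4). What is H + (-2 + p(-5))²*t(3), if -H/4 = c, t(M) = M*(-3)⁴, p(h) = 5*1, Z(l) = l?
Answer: 2139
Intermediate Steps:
p(h) = 5
c = 12 (c = -3*(-4) = 12)
t(M) = 81*M (t(M) = M*81 = 81*M)
H = -48 (H = -4*12 = -48)
H + (-2 + p(-5))²*t(3) = -48 + (-2 + 5)²*(81*3) = -48 + 3²*243 = -48 + 9*243 = -48 + 2187 = 2139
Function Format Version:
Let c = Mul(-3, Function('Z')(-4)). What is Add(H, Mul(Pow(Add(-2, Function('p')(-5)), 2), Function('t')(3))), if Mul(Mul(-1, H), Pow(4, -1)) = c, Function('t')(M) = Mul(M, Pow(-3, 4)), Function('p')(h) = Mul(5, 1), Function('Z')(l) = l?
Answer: 2139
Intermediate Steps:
Function('p')(h) = 5
c = 12 (c = Mul(-3, -4) = 12)
Function('t')(M) = Mul(81, M) (Function('t')(M) = Mul(M, 81) = Mul(81, M))
H = -48 (H = Mul(-4, 12) = -48)
Add(H, Mul(Pow(Add(-2, Function('p')(-5)), 2), Function('t')(3))) = Add(-48, Mul(Pow(Add(-2, 5), 2), Mul(81, 3))) = Add(-48, Mul(Pow(3, 2), 243)) = Add(-48, Mul(9, 243)) = Add(-48, 2187) = 2139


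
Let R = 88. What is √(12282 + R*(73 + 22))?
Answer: √20642 ≈ 143.67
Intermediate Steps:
√(12282 + R*(73 + 22)) = √(12282 + 88*(73 + 22)) = √(12282 + 88*95) = √(12282 + 8360) = √20642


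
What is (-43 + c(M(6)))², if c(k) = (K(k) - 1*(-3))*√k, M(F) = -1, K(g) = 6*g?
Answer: 1840 + 258*I ≈ 1840.0 + 258.0*I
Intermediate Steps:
c(k) = √k*(3 + 6*k) (c(k) = (6*k - 1*(-3))*√k = (6*k + 3)*√k = (3 + 6*k)*√k = √k*(3 + 6*k))
(-43 + c(M(6)))² = (-43 + √(-1)*(3 + 6*(-1)))² = (-43 + I*(3 - 6))² = (-43 + I*(-3))² = (-43 - 3*I)²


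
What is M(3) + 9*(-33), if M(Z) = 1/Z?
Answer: -890/3 ≈ -296.67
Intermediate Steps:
M(3) + 9*(-33) = 1/3 + 9*(-33) = ⅓ - 297 = -890/3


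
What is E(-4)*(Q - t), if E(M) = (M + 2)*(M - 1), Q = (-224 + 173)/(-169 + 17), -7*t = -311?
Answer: -234575/532 ≈ -440.93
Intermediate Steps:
t = 311/7 (t = -⅐*(-311) = 311/7 ≈ 44.429)
Q = 51/152 (Q = -51/(-152) = -51*(-1/152) = 51/152 ≈ 0.33553)
E(M) = (-1 + M)*(2 + M) (E(M) = (2 + M)*(-1 + M) = (-1 + M)*(2 + M))
E(-4)*(Q - t) = (-2 - 4 + (-4)²)*(51/152 - 1*311/7) = (-2 - 4 + 16)*(51/152 - 311/7) = 10*(-46915/1064) = -234575/532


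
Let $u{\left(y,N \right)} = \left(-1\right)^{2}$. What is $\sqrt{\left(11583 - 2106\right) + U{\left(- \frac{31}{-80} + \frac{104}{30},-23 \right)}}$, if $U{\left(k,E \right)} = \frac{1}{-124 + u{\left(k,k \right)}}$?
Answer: $\frac{\sqrt{143377410}}{123} \approx 97.35$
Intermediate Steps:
$u{\left(y,N \right)} = 1$
$U{\left(k,E \right)} = - \frac{1}{123}$ ($U{\left(k,E \right)} = \frac{1}{-124 + 1} = \frac{1}{-123} = - \frac{1}{123}$)
$\sqrt{\left(11583 - 2106\right) + U{\left(- \frac{31}{-80} + \frac{104}{30},-23 \right)}} = \sqrt{\left(11583 - 2106\right) - \frac{1}{123}} = \sqrt{9477 - \frac{1}{123}} = \sqrt{\frac{1165670}{123}} = \frac{\sqrt{143377410}}{123}$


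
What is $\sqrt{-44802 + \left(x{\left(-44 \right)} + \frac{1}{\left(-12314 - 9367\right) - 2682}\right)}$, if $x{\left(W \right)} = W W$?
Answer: $\frac{i \sqrt{2827040179813}}{8121} \approx 207.04 i$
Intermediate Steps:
$x{\left(W \right)} = W^{2}$
$\sqrt{-44802 + \left(x{\left(-44 \right)} + \frac{1}{\left(-12314 - 9367\right) - 2682}\right)} = \sqrt{-44802 + \left(\left(-44\right)^{2} + \frac{1}{\left(-12314 - 9367\right) - 2682}\right)} = \sqrt{-44802 + \left(1936 + \frac{1}{\left(-12314 - 9367\right) - 2682}\right)} = \sqrt{-44802 + \left(1936 + \frac{1}{-21681 - 2682}\right)} = \sqrt{-44802 + \left(1936 + \frac{1}{-24363}\right)} = \sqrt{-44802 + \left(1936 - \frac{1}{24363}\right)} = \sqrt{-44802 + \frac{47166767}{24363}} = \sqrt{- \frac{1044344359}{24363}} = \frac{i \sqrt{2827040179813}}{8121}$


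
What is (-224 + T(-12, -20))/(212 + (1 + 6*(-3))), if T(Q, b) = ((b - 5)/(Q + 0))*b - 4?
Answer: -809/585 ≈ -1.3829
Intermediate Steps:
T(Q, b) = -4 + b*(-5 + b)/Q (T(Q, b) = ((-5 + b)/Q)*b - 4 = b*(-5 + b)/Q - 4 = -4 + b*(-5 + b)/Q)
(-224 + T(-12, -20))/(212 + (1 + 6*(-3))) = (-224 + ((-20)² - 5*(-20) - 4*(-12))/(-12))/(212 + (1 + 6*(-3))) = (-224 - (400 + 100 + 48)/12)/(212 + (1 - 18)) = (-224 - 1/12*548)/(212 - 17) = (-224 - 137/3)/195 = -809/3*1/195 = -809/585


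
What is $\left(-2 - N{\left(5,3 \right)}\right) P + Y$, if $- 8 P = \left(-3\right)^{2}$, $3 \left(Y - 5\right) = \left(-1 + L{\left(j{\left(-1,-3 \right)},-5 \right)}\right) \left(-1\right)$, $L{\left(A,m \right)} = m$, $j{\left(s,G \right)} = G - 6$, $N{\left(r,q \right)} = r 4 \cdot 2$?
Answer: $\frac{217}{4} \approx 54.25$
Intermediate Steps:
$N{\left(r,q \right)} = 8 r$ ($N{\left(r,q \right)} = 4 r 2 = 8 r$)
$j{\left(s,G \right)} = -6 + G$ ($j{\left(s,G \right)} = G - 6 = -6 + G$)
$Y = 7$ ($Y = 5 + \frac{\left(-1 - 5\right) \left(-1\right)}{3} = 5 + \frac{\left(-6\right) \left(-1\right)}{3} = 5 + \frac{1}{3} \cdot 6 = 5 + 2 = 7$)
$P = - \frac{9}{8}$ ($P = - \frac{\left(-3\right)^{2}}{8} = \left(- \frac{1}{8}\right) 9 = - \frac{9}{8} \approx -1.125$)
$\left(-2 - N{\left(5,3 \right)}\right) P + Y = \left(-2 - 8 \cdot 5\right) \left(- \frac{9}{8}\right) + 7 = \left(-2 - 40\right) \left(- \frac{9}{8}\right) + 7 = \left(-42\right) \left(- \frac{9}{8}\right) + 7 = \frac{189}{4} + 7 = \frac{217}{4}$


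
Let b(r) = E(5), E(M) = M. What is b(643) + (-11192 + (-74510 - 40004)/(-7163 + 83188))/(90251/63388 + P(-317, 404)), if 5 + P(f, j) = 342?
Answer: -45787876310957/1630888832175 ≈ -28.075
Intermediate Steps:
P(f, j) = 337 (P(f, j) = -5 + 342 = 337)
b(r) = 5
b(643) + (-11192 + (-74510 - 40004)/(-7163 + 83188))/(90251/63388 + P(-317, 404)) = 5 + (-11192 + (-74510 - 40004)/(-7163 + 83188))/(90251/63388 + 337) = 5 + (-11192 - 114514/76025)/(90251*(1/63388) + 337) = 5 + (-11192 - 114514*1/76025)/(90251/63388 + 337) = 5 + (-11192 - 114514/76025)/(21452007/63388) = 5 - 850986314/76025*63388/21452007 = 5 - 53942320471832/1630888832175 = -45787876310957/1630888832175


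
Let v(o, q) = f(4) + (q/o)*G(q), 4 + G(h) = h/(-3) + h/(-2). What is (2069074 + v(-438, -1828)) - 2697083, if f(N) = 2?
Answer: -408434587/657 ≈ -6.2167e+5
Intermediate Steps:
G(h) = -4 - 5*h/6 (G(h) = -4 + (h/(-3) + h/(-2)) = -4 + (h*(-1/3) + h*(-1/2)) = -4 + (-h/3 - h/2) = -4 - 5*h/6)
v(o, q) = 2 + q*(-4 - 5*q/6)/o (v(o, q) = 2 + (q/o)*(-4 - 5*q/6) = 2 + q*(-4 - 5*q/6)/o)
(2069074 + v(-438, -1828)) - 2697083 = (2069074 + (1/6)*(12*(-438) - 1*(-1828)*(24 + 5*(-1828)))/(-438)) - 2697083 = (2069074 + (1/6)*(-1/438)*(-5256 - 1*(-1828)*(24 - 9140))) - 2697083 = (2069074 + (1/6)*(-1/438)*(-5256 - 1*(-1828)*(-9116))) - 2697083 = (2069074 + (1/6)*(-1/438)*(-5256 - 16664048)) - 2697083 = (2069074 + (1/6)*(-1/438)*(-16669304)) - 2697083 = (2069074 + 4167326/657) - 2697083 = 1363548944/657 - 2697083 = -408434587/657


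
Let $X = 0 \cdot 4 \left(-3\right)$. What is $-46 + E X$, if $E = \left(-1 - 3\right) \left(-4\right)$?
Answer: $-46$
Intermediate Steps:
$X = 0$ ($X = 0 \left(-3\right) = 0$)
$E = 16$ ($E = \left(-4\right) \left(-4\right) = 16$)
$-46 + E X = -46 + 16 \cdot 0 = -46 + 0 = -46$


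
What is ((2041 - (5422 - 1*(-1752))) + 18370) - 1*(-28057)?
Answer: 41294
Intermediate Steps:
((2041 - (5422 - 1*(-1752))) + 18370) - 1*(-28057) = ((2041 - (5422 + 1752)) + 18370) + 28057 = ((2041 - 1*7174) + 18370) + 28057 = ((2041 - 7174) + 18370) + 28057 = (-5133 + 18370) + 28057 = 13237 + 28057 = 41294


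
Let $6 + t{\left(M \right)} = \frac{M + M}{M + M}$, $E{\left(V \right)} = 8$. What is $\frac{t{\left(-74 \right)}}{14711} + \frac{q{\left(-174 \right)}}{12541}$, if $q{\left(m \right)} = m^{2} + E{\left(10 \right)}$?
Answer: $\frac{445445219}{184490651} \approx 2.4145$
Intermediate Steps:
$t{\left(M \right)} = -5$ ($t{\left(M \right)} = -6 + \frac{M + M}{M + M} = -6 + \frac{2 M}{2 M} = -6 + 2 M \frac{1}{2 M} = -6 + 1 = -5$)
$q{\left(m \right)} = 8 + m^{2}$ ($q{\left(m \right)} = m^{2} + 8 = 8 + m^{2}$)
$\frac{t{\left(-74 \right)}}{14711} + \frac{q{\left(-174 \right)}}{12541} = - \frac{5}{14711} + \frac{8 + \left(-174\right)^{2}}{12541} = \left(-5\right) \frac{1}{14711} + \left(8 + 30276\right) \frac{1}{12541} = - \frac{5}{14711} + 30284 \cdot \frac{1}{12541} = - \frac{5}{14711} + \frac{30284}{12541} = \frac{445445219}{184490651}$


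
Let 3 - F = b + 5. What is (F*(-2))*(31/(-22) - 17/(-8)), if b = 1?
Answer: 189/44 ≈ 4.2955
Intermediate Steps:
F = -3 (F = 3 - (1 + 5) = 3 - 1*6 = 3 - 6 = -3)
(F*(-2))*(31/(-22) - 17/(-8)) = (-3*(-2))*(31/(-22) - 17/(-8)) = 6*(31*(-1/22) - 17*(-1/8)) = 6*(-31/22 + 17/8) = 6*(63/88) = 189/44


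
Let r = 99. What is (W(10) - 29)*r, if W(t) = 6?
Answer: -2277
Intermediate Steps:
(W(10) - 29)*r = (6 - 29)*99 = -23*99 = -2277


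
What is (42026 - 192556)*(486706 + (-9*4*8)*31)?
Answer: -71919922340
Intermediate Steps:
(42026 - 192556)*(486706 + (-9*4*8)*31) = -150530*(486706 - 36*8*31) = -150530*(486706 - 288*31) = -150530*(486706 - 8928) = -150530*477778 = -71919922340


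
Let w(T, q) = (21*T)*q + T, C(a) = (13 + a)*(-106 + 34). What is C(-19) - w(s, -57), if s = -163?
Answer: -194516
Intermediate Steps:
C(a) = -936 - 72*a (C(a) = (13 + a)*(-72) = -936 - 72*a)
w(T, q) = T + 21*T*q (w(T, q) = 21*T*q + T = T + 21*T*q)
C(-19) - w(s, -57) = (-936 - 72*(-19)) - (-163)*(1 + 21*(-57)) = (-936 + 1368) - (-163)*(1 - 1197) = 432 - (-163)*(-1196) = 432 - 1*194948 = 432 - 194948 = -194516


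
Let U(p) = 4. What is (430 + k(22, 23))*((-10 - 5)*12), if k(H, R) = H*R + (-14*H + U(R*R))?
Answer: -113760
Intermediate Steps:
k(H, R) = 4 - 14*H + H*R (k(H, R) = H*R + (-14*H + 4) = H*R + (4 - 14*H) = 4 - 14*H + H*R)
(430 + k(22, 23))*((-10 - 5)*12) = (430 + (4 - 14*22 + 22*23))*((-10 - 5)*12) = (430 + (4 - 308 + 506))*(-15*12) = (430 + 202)*(-180) = 632*(-180) = -113760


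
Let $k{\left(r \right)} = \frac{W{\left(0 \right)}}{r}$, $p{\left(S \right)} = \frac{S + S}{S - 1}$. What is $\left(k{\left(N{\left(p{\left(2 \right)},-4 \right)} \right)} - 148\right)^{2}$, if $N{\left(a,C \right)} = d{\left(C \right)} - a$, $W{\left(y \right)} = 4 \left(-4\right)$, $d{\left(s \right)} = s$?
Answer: $21316$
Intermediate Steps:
$p{\left(S \right)} = \frac{2 S}{-1 + S}$
$W{\left(y \right)} = -16$
$N{\left(a,C \right)} = C - a$
$k{\left(r \right)} = - \frac{16}{r}$
$\left(k{\left(N{\left(p{\left(2 \right)},-4 \right)} \right)} - 148\right)^{2} = \left(- \frac{16}{-4 - 2 \cdot 2 \frac{1}{-1 + 2}} - 148\right)^{2} = \left(- \frac{16}{-4 - 2 \cdot 2 \cdot 1^{-1}} - 148\right)^{2} = \left(- \frac{16}{-4 - 2 \cdot 2 \cdot 1} - 148\right)^{2} = \left(- \frac{16}{-4 - 4} - 148\right)^{2} = \left(- \frac{16}{-8} - 148\right)^{2} = \left(\left(-16\right) \left(- \frac{1}{8}\right) - 148\right)^{2} = \left(2 - 148\right)^{2} = \left(-146\right)^{2} = 21316$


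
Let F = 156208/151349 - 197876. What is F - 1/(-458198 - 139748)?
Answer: -17907393550776787/90498529154 ≈ -1.9788e+5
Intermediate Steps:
F = -29948178516/151349 (F = 156208*(1/151349) - 197876 = 156208/151349 - 197876 = -29948178516/151349 ≈ -1.9788e+5)
F - 1/(-458198 - 139748) = -29948178516/151349 - 1/(-458198 - 139748) = -29948178516/151349 - 1/(-597946) = -29948178516/151349 - 1*(-1/597946) = -29948178516/151349 + 1/597946 = -17907393550776787/90498529154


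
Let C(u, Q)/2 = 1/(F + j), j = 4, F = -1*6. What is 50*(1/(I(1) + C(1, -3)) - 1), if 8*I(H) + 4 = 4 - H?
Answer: -850/9 ≈ -94.444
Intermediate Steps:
F = -6
I(H) = -H/8 (I(H) = -1/2 + (4 - H)/8 = -1/2 + (1/2 - H/8) = -H/8)
C(u, Q) = -1 (C(u, Q) = 2/(-6 + 4) = 2/(-2) = 2*(-1/2) = -1)
50*(1/(I(1) + C(1, -3)) - 1) = 50*(1/(-1/8*1 - 1) - 1) = 50*(1/(-1/8 - 1) - 1) = 50*(1/(-9/8) - 1) = 50*(-8/9 - 1) = 50*(-17/9) = -850/9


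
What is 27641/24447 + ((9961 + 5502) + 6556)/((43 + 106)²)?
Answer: 1151956334/542747847 ≈ 2.1225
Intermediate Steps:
27641/24447 + ((9961 + 5502) + 6556)/((43 + 106)²) = 27641*(1/24447) + (15463 + 6556)/(149²) = 27641/24447 + 22019/22201 = 1151956334/542747847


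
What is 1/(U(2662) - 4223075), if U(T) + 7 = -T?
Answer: -1/4225744 ≈ -2.3664e-7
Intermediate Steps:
U(T) = -7 - T
1/(U(2662) - 4223075) = 1/((-7 - 1*2662) - 4223075) = 1/((-7 - 2662) - 4223075) = 1/(-2669 - 4223075) = 1/(-4225744) = -1/4225744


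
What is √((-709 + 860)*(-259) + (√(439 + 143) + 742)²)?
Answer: √(512037 + 1484*√582) ≈ 740.16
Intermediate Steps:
√((-709 + 860)*(-259) + (√(439 + 143) + 742)²) = √(151*(-259) + (√582 + 742)²) = √(-39109 + (742 + √582)²)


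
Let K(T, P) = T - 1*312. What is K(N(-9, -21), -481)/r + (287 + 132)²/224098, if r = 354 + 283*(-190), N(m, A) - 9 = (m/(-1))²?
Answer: 2356879033/2992604692 ≈ 0.78757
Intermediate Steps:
N(m, A) = 9 + m² (N(m, A) = 9 + (m/(-1))² = 9 + (m*(-1))² = 9 + (-m)² = 9 + m²)
r = -53416 (r = 354 - 53770 = -53416)
K(T, P) = -312 + T (K(T, P) = T - 312 = -312 + T)
K(N(-9, -21), -481)/r + (287 + 132)²/224098 = (-312 + (9 + (-9)²))/(-53416) + (287 + 132)²/224098 = (-312 + (9 + 81))*(-1/53416) + 419²*(1/224098) = (-312 + 90)*(-1/53416) + 175561*(1/224098) = -222*(-1/53416) + 175561/224098 = 111/26708 + 175561/224098 = 2356879033/2992604692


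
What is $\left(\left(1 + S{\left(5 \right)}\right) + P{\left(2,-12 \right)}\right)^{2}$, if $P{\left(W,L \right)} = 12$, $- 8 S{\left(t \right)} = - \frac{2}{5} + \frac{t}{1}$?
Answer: $\frac{247009}{1600} \approx 154.38$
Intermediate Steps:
$S{\left(t \right)} = \frac{1}{20} - \frac{t}{8}$ ($S{\left(t \right)} = - \frac{- \frac{2}{5} + \frac{t}{1}}{8} = - \frac{\left(-2\right) \frac{1}{5} + t 1}{8} = - \frac{- \frac{2}{5} + t}{8} = \frac{1}{20} - \frac{t}{8}$)
$\left(\left(1 + S{\left(5 \right)}\right) + P{\left(2,-12 \right)}\right)^{2} = \left(\left(1 + \left(\frac{1}{20} - \frac{5}{8}\right)\right) + 12\right)^{2} = \left(\left(1 - \frac{23}{40}\right) + 12\right)^{2} = \left(\frac{17}{40} + 12\right)^{2} = \left(\frac{497}{40}\right)^{2} = \frac{247009}{1600}$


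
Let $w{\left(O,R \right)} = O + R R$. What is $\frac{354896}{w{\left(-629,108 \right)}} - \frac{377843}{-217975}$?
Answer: $\frac{16305590621}{481070825} \approx 33.894$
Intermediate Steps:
$w{\left(O,R \right)} = O + R^{2}$
$\frac{354896}{w{\left(-629,108 \right)}} - \frac{377843}{-217975} = \frac{354896}{-629 + 108^{2}} - \frac{377843}{-217975} = \frac{354896}{-629 + 11664} - - \frac{377843}{217975} = \frac{354896}{11035} + \frac{377843}{217975} = \frac{16305590621}{481070825}$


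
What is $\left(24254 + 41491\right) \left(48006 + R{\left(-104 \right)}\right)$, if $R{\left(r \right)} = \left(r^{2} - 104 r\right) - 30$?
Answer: $4576377960$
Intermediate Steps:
$R{\left(r \right)} = -30 + r^{2} - 104 r$
$\left(24254 + 41491\right) \left(48006 + R{\left(-104 \right)}\right) = \left(24254 + 41491\right) \left(48006 - \left(-10786 - 10816\right)\right) = 65745 \left(48006 + \left(-30 + 10816 + 10816\right)\right) = 65745 \left(48006 + 21602\right) = 65745 \cdot 69608 = 4576377960$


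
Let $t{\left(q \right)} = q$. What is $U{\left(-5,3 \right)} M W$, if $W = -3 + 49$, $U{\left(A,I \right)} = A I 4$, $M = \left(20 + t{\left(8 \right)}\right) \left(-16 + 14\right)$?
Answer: $154560$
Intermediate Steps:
$M = -56$ ($M = \left(20 + 8\right) \left(-16 + 14\right) = 28 \left(-2\right) = -56$)
$U{\left(A,I \right)} = 4 A I$
$W = 46$
$U{\left(-5,3 \right)} M W = 4 \left(-5\right) 3 \left(-56\right) 46 = \left(-60\right) \left(-56\right) 46 = 3360 \cdot 46 = 154560$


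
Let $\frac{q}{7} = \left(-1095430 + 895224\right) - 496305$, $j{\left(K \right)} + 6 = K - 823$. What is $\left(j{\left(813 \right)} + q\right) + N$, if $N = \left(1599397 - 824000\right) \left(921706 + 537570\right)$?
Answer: $1131513356979$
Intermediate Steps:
$j{\left(K \right)} = -829 + K$ ($j{\left(K \right)} = -6 + \left(K - 823\right) = -6 + \left(-823 + K\right) = -829 + K$)
$q = -4875577$ ($q = 7 \left(\left(-1095430 + 895224\right) - 496305\right) = 7 \left(-200206 - 496305\right) = 7 \left(-696511\right) = -4875577$)
$N = 1131518232572$ ($N = 775397 \cdot 1459276 = 1131518232572$)
$\left(j{\left(813 \right)} + q\right) + N = \left(\left(-829 + 813\right) - 4875577\right) + 1131518232572 = \left(-16 - 4875577\right) + 1131518232572 = -4875593 + 1131518232572 = 1131513356979$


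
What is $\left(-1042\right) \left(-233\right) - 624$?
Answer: $242162$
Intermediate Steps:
$\left(-1042\right) \left(-233\right) - 624 = 242786 - 624 = 242162$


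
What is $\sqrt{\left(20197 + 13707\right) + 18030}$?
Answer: $\sqrt{51934} \approx 227.89$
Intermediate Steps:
$\sqrt{\left(20197 + 13707\right) + 18030} = \sqrt{33904 + 18030} = \sqrt{51934}$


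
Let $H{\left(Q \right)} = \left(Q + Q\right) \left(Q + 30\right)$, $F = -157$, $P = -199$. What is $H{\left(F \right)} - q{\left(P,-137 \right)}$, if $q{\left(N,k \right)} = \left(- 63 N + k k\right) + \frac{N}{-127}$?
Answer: $\frac{1088445}{127} \approx 8570.4$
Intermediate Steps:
$H{\left(Q \right)} = 2 Q \left(30 + Q\right)$
$q{\left(N,k \right)} = k^{2} - \frac{8002 N}{127}$ ($q{\left(N,k \right)} = \left(- 63 N + k^{2}\right) + N \left(- \frac{1}{127}\right) = \left(k^{2} - 63 N\right) - \frac{N}{127} = k^{2} - \frac{8002 N}{127}$)
$H{\left(F \right)} - q{\left(P,-137 \right)} = 2 \left(-157\right) \left(30 - 157\right) - \left(\left(-137\right)^{2} - - \frac{1592398}{127}\right) = 2 \left(-157\right) \left(-127\right) - \left(18769 + \frac{1592398}{127}\right) = 39878 - \frac{3976061}{127} = \frac{1088445}{127}$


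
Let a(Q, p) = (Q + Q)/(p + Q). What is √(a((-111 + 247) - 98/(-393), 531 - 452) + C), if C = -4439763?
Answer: I*√31770826856097631/84593 ≈ 2107.1*I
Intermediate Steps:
a(Q, p) = 2*Q/(Q + p) (a(Q, p) = (2*Q)/(Q + p) = 2*Q/(Q + p))
√(a((-111 + 247) - 98/(-393), 531 - 452) + C) = √(2*((-111 + 247) - 98/(-393))/(((-111 + 247) - 98/(-393)) + (531 - 452)) - 4439763) = √(2*(136 - 98*(-1/393))/((136 - 98*(-1/393)) + 79) - 4439763) = √(2*(136 + 98/393)/((136 + 98/393) + 79) - 4439763) = √(2*(53546/393)/(53546/393 + 79) - 4439763) = √(2*(53546/393)/(84593/393) - 4439763) = √(2*(53546/393)*(393/84593) - 4439763) = √(107092/84593 - 4439763) = √(-375572764367/84593) = I*√31770826856097631/84593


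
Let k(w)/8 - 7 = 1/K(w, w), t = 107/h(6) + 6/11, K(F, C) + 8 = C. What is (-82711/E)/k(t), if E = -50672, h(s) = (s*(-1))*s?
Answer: 341513719/11556053632 ≈ 0.029553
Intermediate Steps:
h(s) = -s² (h(s) = (-s)*s = -s²)
K(F, C) = -8 + C
t = -961/396 (t = 107/((-1*6²)) + 6/11 = 107/((-1*36)) + 6*(1/11) = 107/(-36) + 6/11 = 107*(-1/36) + 6/11 = -107/36 + 6/11 = -961/396 ≈ -2.4268)
k(w) = 56 + 8/(-8 + w)
(-82711/E)/k(t) = (-82711/(-50672))/((8*(-55 + 7*(-961/396))/(-8 - 961/396))) = (-82711*(-1/50672))/((8*(-55 - 6727/396)/(-4129/396))) = 82711/(50672*((8*(-396/4129)*(-28507/396)))) = 82711/(50672*(228056/4129)) = (82711/50672)*(4129/228056) = 341513719/11556053632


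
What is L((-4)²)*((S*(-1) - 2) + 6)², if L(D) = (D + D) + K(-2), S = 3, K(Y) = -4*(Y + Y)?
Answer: 48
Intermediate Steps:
K(Y) = -8*Y
L(D) = 16 + 2*D (L(D) = (D + D) - 8*(-2) = 2*D + 16 = 16 + 2*D)
L((-4)²)*((S*(-1) - 2) + 6)² = (16 + 2*(-4)²)*((3*(-1) - 2) + 6)² = (16 + 2*16)*((-3 - 2) + 6)² = (16 + 32)*(-5 + 6)² = 48*1² = 48*1 = 48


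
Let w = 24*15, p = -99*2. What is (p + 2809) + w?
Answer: 2971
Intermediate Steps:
p = -198
w = 360
(p + 2809) + w = (-198 + 2809) + 360 = 2611 + 360 = 2971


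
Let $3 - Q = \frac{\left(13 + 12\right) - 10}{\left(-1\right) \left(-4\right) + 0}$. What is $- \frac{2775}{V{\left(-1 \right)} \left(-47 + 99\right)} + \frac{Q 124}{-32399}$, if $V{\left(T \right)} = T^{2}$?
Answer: $- \frac{89902389}{1684748} \approx -53.362$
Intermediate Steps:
$Q = - \frac{3}{4}$ ($Q = 3 - \frac{\left(13 + 12\right) - 10}{\left(-1\right) \left(-4\right) + 0} = 3 - \frac{25 - 10}{4 + 0} = 3 - \frac{15}{4} = - \frac{3}{4} \approx -0.75$)
$- \frac{2775}{V{\left(-1 \right)} \left(-47 + 99\right)} + \frac{Q 124}{-32399} = - \frac{2775}{\left(-1\right)^{2} \left(-47 + 99\right)} + \frac{\left(- \frac{3}{4}\right) 124}{-32399} = - \frac{2775}{1 \cdot 52} - - \frac{93}{32399} = - \frac{2775}{52} + \frac{93}{32399} = - \frac{89902389}{1684748}$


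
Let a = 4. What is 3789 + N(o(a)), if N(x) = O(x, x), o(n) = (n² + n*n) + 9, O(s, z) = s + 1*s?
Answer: 3871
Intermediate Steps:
O(s, z) = 2*s (O(s, z) = s + s = 2*s)
o(n) = 9 + 2*n² (o(n) = (n² + n²) + 9 = 2*n² + 9 = 9 + 2*n²)
N(x) = 2*x
3789 + N(o(a)) = 3789 + 2*(9 + 2*4²) = 3789 + 2*(9 + 2*16) = 3789 + 2*(9 + 32) = 3789 + 2*41 = 3789 + 82 = 3871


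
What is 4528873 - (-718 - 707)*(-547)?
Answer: 3749398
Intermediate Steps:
4528873 - (-718 - 707)*(-547) = 4528873 - (-1425)*(-547) = 4528873 - 1*779475 = 4528873 - 779475 = 3749398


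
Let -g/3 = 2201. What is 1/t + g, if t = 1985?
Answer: -13106954/1985 ≈ -6603.0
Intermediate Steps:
g = -6603 (g = -3*2201 = -6603)
1/t + g = 1/1985 - 6603 = -13106954/1985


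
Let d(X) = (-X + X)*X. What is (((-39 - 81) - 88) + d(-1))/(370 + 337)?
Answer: -208/707 ≈ -0.29420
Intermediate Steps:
d(X) = 0 (d(X) = 0*X = 0)
(((-39 - 81) - 88) + d(-1))/(370 + 337) = (((-39 - 81) - 88) + 0)/(370 + 337) = ((-120 - 88) + 0)/707 = (-208 + 0)*(1/707) = -208*1/707 = -208/707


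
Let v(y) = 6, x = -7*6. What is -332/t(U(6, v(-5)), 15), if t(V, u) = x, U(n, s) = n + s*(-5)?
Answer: 166/21 ≈ 7.9048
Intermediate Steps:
x = -42
U(n, s) = n - 5*s
t(V, u) = -42
-332/t(U(6, v(-5)), 15) = -332/(-42) = -332*(-1/42) = 166/21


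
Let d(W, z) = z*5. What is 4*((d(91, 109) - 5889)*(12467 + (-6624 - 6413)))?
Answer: 12184320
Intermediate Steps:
d(W, z) = 5*z
4*((d(91, 109) - 5889)*(12467 + (-6624 - 6413))) = 4*((5*109 - 5889)*(12467 + (-6624 - 6413))) = 4*((545 - 5889)*(12467 - 13037)) = 4*(-5344*(-570)) = 4*3046080 = 12184320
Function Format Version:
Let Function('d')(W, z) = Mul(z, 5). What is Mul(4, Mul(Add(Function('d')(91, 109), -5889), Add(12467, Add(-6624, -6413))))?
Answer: 12184320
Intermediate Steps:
Function('d')(W, z) = Mul(5, z)
Mul(4, Mul(Add(Function('d')(91, 109), -5889), Add(12467, Add(-6624, -6413)))) = Mul(4, Mul(Add(Mul(5, 109), -5889), Add(12467, Add(-6624, -6413)))) = Mul(4, Mul(Add(545, -5889), Add(12467, -13037))) = Mul(4, Mul(-5344, -570)) = Mul(4, 3046080) = 12184320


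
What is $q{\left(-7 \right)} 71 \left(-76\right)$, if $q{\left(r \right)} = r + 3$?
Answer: $21584$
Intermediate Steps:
$q{\left(r \right)} = 3 + r$
$q{\left(-7 \right)} 71 \left(-76\right) = \left(3 - 7\right) 71 \left(-76\right) = \left(-4\right) 71 \left(-76\right) = \left(-284\right) \left(-76\right) = 21584$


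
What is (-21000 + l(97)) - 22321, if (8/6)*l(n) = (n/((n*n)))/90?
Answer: -504256439/11640 ≈ -43321.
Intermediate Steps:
l(n) = 1/(120*n) (l(n) = 3*((n/((n*n)))/90)/4 = 3*((n/(n²))*(1/90))/4 = 3*((n/n²)*(1/90))/4 = 3*((1/90)/n)/4 = 3*(1/(90*n))/4 = 1/(120*n))
(-21000 + l(97)) - 22321 = (-21000 + (1/120)/97) - 22321 = (-21000 + (1/120)*(1/97)) - 22321 = (-21000 + 1/11640) - 22321 = -244439999/11640 - 22321 = -504256439/11640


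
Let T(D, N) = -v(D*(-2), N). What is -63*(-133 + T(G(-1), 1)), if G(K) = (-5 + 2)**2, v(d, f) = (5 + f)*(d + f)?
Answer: 1953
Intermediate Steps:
G(K) = 9 (G(K) = (-3)**2 = 9)
T(D, N) = -N**2 - 5*N + 10*D + 2*D*N (T(D, N) = -(N**2 + 5*(D*(-2)) + 5*N + (D*(-2))*N) = -(N**2 + 5*(-2*D) + 5*N + (-2*D)*N) = -(N**2 - 10*D + 5*N - 2*D*N) = -N**2 - 5*N + 10*D + 2*D*N)
-63*(-133 + T(G(-1), 1)) = -63*(-133 + (-1*1**2 - 5*1 + 10*9 + 2*9*1)) = -63*(-133 + (-1*1 - 5 + 90 + 18)) = -63*(-133 + (-1 - 5 + 90 + 18)) = -63*(-133 + 102) = -63*(-31) = 1953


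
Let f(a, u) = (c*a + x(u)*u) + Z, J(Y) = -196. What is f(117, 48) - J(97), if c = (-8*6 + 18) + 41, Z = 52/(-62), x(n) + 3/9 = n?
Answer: 116875/31 ≈ 3770.2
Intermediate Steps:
x(n) = -1/3 + n
Z = -26/31 (Z = 52*(-1/62) = -26/31 ≈ -0.83871)
c = 11 (c = (-48 + 18) + 41 = -30 + 41 = 11)
f(a, u) = -26/31 + 11*a + u*(-1/3 + u) (f(a, u) = (11*a + (-1/3 + u)*u) - 26/31 = (11*a + u*(-1/3 + u)) - 26/31 = -26/31 + 11*a + u*(-1/3 + u))
f(117, 48) - J(97) = (-26/31 + 48**2 + 11*117 - 1/3*48) - 1*(-196) = (-26/31 + 2304 + 1287 - 16) + 196 = 110799/31 + 196 = 116875/31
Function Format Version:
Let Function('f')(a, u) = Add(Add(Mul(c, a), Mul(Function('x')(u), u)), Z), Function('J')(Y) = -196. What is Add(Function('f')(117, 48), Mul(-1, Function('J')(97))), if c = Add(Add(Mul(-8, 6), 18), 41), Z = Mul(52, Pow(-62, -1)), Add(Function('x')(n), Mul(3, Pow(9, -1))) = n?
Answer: Rational(116875, 31) ≈ 3770.2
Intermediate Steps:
Function('x')(n) = Add(Rational(-1, 3), n)
Z = Rational(-26, 31) (Z = Mul(52, Rational(-1, 62)) = Rational(-26, 31) ≈ -0.83871)
c = 11 (c = Add(Add(-48, 18), 41) = Add(-30, 41) = 11)
Function('f')(a, u) = Add(Rational(-26, 31), Mul(11, a), Mul(u, Add(Rational(-1, 3), u))) (Function('f')(a, u) = Add(Add(Mul(11, a), Mul(Add(Rational(-1, 3), u), u)), Rational(-26, 31)) = Add(Add(Mul(11, a), Mul(u, Add(Rational(-1, 3), u))), Rational(-26, 31)) = Add(Rational(-26, 31), Mul(11, a), Mul(u, Add(Rational(-1, 3), u))))
Add(Function('f')(117, 48), Mul(-1, Function('J')(97))) = Add(Add(Rational(-26, 31), Pow(48, 2), Mul(11, 117), Mul(Rational(-1, 3), 48)), Mul(-1, -196)) = Add(Add(Rational(-26, 31), 2304, 1287, -16), 196) = Add(Rational(110799, 31), 196) = Rational(116875, 31)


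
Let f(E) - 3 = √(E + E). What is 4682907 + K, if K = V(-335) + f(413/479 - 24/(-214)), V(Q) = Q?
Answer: 4682575 + √5119047134/51253 ≈ 4.6826e+6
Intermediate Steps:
f(E) = 3 + √2*√E (f(E) = 3 + √(E + E) = 3 + √(2*E) = 3 + √2*√E)
K = -332 + √5119047134/51253 (K = -335 + (3 + √2*√(413/479 - 24/(-214))) = -335 + (3 + √2*√(413*(1/479) - 24*(-1/214))) = -335 + (3 + √2*√(413/479 + 12/107)) = -335 + (3 + √2*√(49939/51253)) = -335 + (3 + √2*(√2559523567/51253)) = -335 + (3 + √5119047134/51253) = -332 + √5119047134/51253 ≈ -330.60)
4682907 + K = 4682907 + (-332 + √5119047134/51253) = 4682575 + √5119047134/51253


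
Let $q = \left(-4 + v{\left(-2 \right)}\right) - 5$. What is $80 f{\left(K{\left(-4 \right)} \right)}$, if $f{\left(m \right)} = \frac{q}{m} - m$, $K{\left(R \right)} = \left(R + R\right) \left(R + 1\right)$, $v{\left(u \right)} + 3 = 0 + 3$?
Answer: $-1950$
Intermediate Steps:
$v{\left(u \right)} = 0$ ($v{\left(u \right)} = -3 + \left(0 + 3\right) = -3 + 3 = 0$)
$K{\left(R \right)} = 2 R \left(1 + R\right)$
$q = -9$ ($q = \left(-4 + 0\right) - 5 = -4 - 5 = -9$)
$f{\left(m \right)} = - m - \frac{9}{m}$ ($f{\left(m \right)} = - \frac{9}{m} - m = - m - \frac{9}{m}$)
$80 f{\left(K{\left(-4 \right)} \right)} = 80 \left(- 2 \left(-4\right) \left(1 - 4\right) - \frac{9}{2 \left(-4\right) \left(1 - 4\right)}\right) = 80 \left(- 2 \left(-4\right) \left(-3\right) - \frac{9}{2 \left(-4\right) \left(-3\right)}\right) = 80 \left(\left(-1\right) 24 - \frac{9}{24}\right) = 80 \left(-24 - \frac{3}{8}\right) = 80 \left(- \frac{195}{8}\right) = -1950$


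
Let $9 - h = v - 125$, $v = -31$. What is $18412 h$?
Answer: $3037980$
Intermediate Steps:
$h = 165$ ($h = 9 - \left(-31 - 125\right) = 9 - -156 = 9 + 156 = 165$)
$18412 h = 18412 \cdot 165 = 3037980$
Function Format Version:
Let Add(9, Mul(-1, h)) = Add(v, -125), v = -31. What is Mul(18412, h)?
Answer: 3037980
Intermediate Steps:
h = 165 (h = Add(9, Mul(-1, Add(-31, -125))) = Add(9, Mul(-1, -156)) = Add(9, 156) = 165)
Mul(18412, h) = Mul(18412, 165) = 3037980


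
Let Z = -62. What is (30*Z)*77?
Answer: -143220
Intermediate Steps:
(30*Z)*77 = (30*(-62))*77 = -1860*77 = -143220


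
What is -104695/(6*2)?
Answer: -104695/12 ≈ -8724.6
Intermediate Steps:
-104695/(6*2) = -104695/12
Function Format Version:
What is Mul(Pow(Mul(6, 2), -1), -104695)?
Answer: Rational(-104695, 12) ≈ -8724.6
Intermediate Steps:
Mul(Pow(Mul(6, 2), -1), -104695) = Mul(Pow(12, -1), -104695) = Mul(Rational(1, 12), -104695) = Rational(-104695, 12)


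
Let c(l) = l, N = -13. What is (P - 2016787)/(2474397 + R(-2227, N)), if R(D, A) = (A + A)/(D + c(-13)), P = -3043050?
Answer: -5667017440/2771324653 ≈ -2.0449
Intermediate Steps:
R(D, A) = 2*A/(-13 + D) (R(D, A) = (A + A)/(D - 13) = (2*A)/(-13 + D) = 2*A/(-13 + D))
(P - 2016787)/(2474397 + R(-2227, N)) = (-3043050 - 2016787)/(2474397 + 2*(-13)/(-13 - 2227)) = -5059837/(2474397 + 2*(-13)/(-2240)) = -5059837/(2474397 + 2*(-13)*(-1/2240)) = -5059837/(2474397 + 13/1120) = -5059837/2771324653/1120 = -5059837*1120/2771324653 = -5667017440/2771324653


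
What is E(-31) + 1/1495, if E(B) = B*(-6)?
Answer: 278071/1495 ≈ 186.00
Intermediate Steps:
E(B) = -6*B
E(-31) + 1/1495 = -6*(-31) + 1/1495 = 186 + 1/1495 = 278071/1495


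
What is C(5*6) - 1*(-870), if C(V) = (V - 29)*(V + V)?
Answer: 930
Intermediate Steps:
C(V) = 2*V*(-29 + V) (C(V) = (-29 + V)*(2*V) = 2*V*(-29 + V))
C(5*6) - 1*(-870) = 2*(5*6)*(-29 + 5*6) - 1*(-870) = 2*30*(-29 + 30) + 870 = 2*30*1 + 870 = 60 + 870 = 930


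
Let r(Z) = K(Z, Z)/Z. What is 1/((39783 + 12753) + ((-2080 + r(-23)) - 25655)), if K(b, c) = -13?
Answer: 23/570436 ≈ 4.0320e-5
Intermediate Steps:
r(Z) = -13/Z
1/((39783 + 12753) + ((-2080 + r(-23)) - 25655)) = 1/((39783 + 12753) + ((-2080 - 13/(-23)) - 25655)) = 1/(52536 + ((-2080 - 13*(-1/23)) - 25655)) = 1/(52536 + ((-2080 + 13/23) - 25655)) = 1/(52536 + (-47827/23 - 25655)) = 1/(52536 - 637892/23) = 1/(570436/23) = 23/570436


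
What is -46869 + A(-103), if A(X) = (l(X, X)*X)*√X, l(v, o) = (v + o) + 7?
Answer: -46869 + 20497*I*√103 ≈ -46869.0 + 2.0802e+5*I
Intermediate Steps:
l(v, o) = 7 + o + v (l(v, o) = (o + v) + 7 = 7 + o + v)
A(X) = X^(3/2)*(7 + 2*X) (A(X) = ((7 + X + X)*X)*√X = ((7 + 2*X)*X)*√X = (X*(7 + 2*X))*√X = X^(3/2)*(7 + 2*X))
-46869 + A(-103) = -46869 + (-103)^(3/2)*(7 + 2*(-103)) = -46869 + (-103*I*√103)*(7 - 206) = -46869 - 103*I*√103*(-199) = -46869 + 20497*I*√103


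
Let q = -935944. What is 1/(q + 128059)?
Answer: -1/807885 ≈ -1.2378e-6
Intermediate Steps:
1/(q + 128059) = 1/(-935944 + 128059) = 1/(-807885) = -1/807885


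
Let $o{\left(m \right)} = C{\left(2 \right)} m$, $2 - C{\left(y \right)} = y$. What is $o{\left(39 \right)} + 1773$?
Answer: $1773$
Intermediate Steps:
$C{\left(y \right)} = 2 - y$
$o{\left(m \right)} = 0$ ($o{\left(m \right)} = \left(2 - 2\right) m = 0 m = 0$)
$o{\left(39 \right)} + 1773 = 0 + 1773 = 1773$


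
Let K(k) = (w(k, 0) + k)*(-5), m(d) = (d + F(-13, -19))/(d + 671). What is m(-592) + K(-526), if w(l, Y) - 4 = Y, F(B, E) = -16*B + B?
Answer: 205793/79 ≈ 2605.0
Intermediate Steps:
F(B, E) = -15*B
w(l, Y) = 4 + Y
m(d) = (195 + d)/(671 + d) (m(d) = (d - 15*(-13))/(d + 671) = (d + 195)/(671 + d) = (195 + d)/(671 + d))
K(k) = -20 - 5*k (K(k) = ((4 + 0) + k)*(-5) = (4 + k)*(-5) = -20 - 5*k)
m(-592) + K(-526) = (195 - 592)/(671 - 592) + (-20 - 5*(-526)) = -397/79 + (-20 + 2630) = (1/79)*(-397) + 2610 = -397/79 + 2610 = 205793/79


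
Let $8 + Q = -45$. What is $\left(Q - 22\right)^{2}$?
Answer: $5625$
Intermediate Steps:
$Q = -53$ ($Q = -8 - 45 = -53$)
$\left(Q - 22\right)^{2} = \left(-53 - 22\right)^{2} = \left(-75\right)^{2} = 5625$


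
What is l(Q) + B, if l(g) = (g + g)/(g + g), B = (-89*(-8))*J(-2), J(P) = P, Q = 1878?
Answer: -1423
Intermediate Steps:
B = -1424 (B = -89*(-8)*(-2) = 712*(-2) = -1424)
l(g) = 1 (l(g) = (2*g)/((2*g)) = (2*g)*(1/(2*g)) = 1)
l(Q) + B = 1 - 1424 = -1423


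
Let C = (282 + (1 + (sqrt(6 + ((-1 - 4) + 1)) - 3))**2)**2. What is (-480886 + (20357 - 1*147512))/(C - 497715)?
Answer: 36025473757/24571117327 - 200132352*sqrt(2)/24571117327 ≈ 1.4547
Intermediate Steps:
C = (282 + (-2 + sqrt(2))**2)**2 (C = (282 + (1 + (sqrt(6 + (-5 + 1)) - 3))**2)**2 = (282 + (1 + (sqrt(6 - 4) - 3))**2)**2 = (282 + (1 + (sqrt(2) - 3))**2)**2 = (282 + (1 + (-3 + sqrt(2)))**2)**2 = (282 + (-2 + sqrt(2))**2)**2 ≈ 79718.)
(-480886 + (20357 - 1*147512))/(C - 497715) = (-480886 + (20357 - 1*147512))/((82976 - 2304*sqrt(2)) - 497715) = (-480886 + (20357 - 147512))/(-414739 - 2304*sqrt(2)) = (-480886 - 127155)/(-414739 - 2304*sqrt(2)) = -608041/(-414739 - 2304*sqrt(2))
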